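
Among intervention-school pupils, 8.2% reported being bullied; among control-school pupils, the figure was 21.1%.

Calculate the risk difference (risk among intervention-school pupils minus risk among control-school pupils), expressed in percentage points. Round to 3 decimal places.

risk difference = 0.0820 − 0.2110 = -0.1290 → -12.900 percentage points

-12.900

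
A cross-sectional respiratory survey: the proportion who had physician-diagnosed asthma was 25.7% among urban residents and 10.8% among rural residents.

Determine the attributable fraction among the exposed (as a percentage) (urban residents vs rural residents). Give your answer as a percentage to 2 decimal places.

AR% = (0.2570 − 0.1080) / 0.2570 = 0.5798 → 57.98%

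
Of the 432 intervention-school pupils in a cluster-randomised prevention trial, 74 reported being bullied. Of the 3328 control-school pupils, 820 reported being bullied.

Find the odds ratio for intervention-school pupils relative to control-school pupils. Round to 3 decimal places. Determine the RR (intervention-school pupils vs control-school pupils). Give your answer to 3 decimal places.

odds, intervention-school pupils = 74/358 = 0.2067
odds, control-school pupils = 820/2508 = 0.3270
OR = 0.2067 / 0.3270 = 0.632
risk, intervention-school pupils = 74/432 = 0.1713
risk, control-school pupils = 820/3328 = 0.2464
RR = 0.1713 / 0.2464 = 0.695

OR = 0.632; RR = 0.695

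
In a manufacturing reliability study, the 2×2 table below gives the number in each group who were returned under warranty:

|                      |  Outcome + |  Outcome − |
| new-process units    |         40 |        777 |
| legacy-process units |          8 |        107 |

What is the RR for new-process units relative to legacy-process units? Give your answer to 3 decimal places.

RR: 0.704

risk, new-process units = 40/817 = 0.04896
risk, legacy-process units = 8/115 = 0.06957
RR = 0.04896 / 0.06957 = 0.704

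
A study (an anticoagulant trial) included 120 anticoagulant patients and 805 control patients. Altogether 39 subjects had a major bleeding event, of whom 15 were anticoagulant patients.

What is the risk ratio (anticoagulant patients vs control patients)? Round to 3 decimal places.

anticoagulant patients without the outcome: 120 − 15 = 105
control patients with the outcome: 39 − 15 = 24
control patients without the outcome: 805 − 24 = 781
risk, anticoagulant patients = 15/120 = 0.12500
risk, control patients = 24/805 = 0.02981
RR = 0.12500 / 0.02981 = 4.193

RR = 4.193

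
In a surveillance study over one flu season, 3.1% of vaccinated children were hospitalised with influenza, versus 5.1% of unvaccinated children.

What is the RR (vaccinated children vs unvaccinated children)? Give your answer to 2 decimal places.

RR = 0.03100 / 0.05100 = 0.61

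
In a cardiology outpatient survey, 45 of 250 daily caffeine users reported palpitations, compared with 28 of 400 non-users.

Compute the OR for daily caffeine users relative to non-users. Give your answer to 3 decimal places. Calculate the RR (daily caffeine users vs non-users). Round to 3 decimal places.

OR = (45 × 372) / (205 × 28) = 16740/5740 ≈ 2.916
risk, daily caffeine users = 45/250 = 0.1800
risk, non-users = 28/400 = 0.0700
RR = 0.1800 / 0.0700 = 2.571

OR = 2.916; RR = 2.571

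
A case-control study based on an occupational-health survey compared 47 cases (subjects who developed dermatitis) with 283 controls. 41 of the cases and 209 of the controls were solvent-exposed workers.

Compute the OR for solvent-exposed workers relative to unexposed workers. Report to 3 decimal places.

OR: 2.419

odds, solvent-exposed workers = 41/209 = 0.1962
odds, unexposed workers = 6/74 = 0.0811
OR = 0.1962 / 0.0811 = 2.419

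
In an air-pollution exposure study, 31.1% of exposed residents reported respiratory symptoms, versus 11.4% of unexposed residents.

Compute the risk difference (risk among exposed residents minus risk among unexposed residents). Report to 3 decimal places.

risk difference = 0.3110 − 0.1140 = 0.197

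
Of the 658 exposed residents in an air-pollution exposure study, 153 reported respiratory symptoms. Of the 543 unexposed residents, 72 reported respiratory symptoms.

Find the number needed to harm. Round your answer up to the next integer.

NNH: 11

risk, exposed residents = 153/658 = 0.232523
risk, unexposed residents = 72/543 = 0.132597
absolute risk difference = 0.099926
1 / 0.099926 = 10.007 → round up → 11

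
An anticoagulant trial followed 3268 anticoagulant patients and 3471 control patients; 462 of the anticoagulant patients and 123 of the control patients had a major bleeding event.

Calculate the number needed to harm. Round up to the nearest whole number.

risk, anticoagulant patients = 462/3268 = 0.141371
risk, control patients = 123/3471 = 0.035436
absolute risk difference = 0.105934
1 / 0.105934 = 9.440 → round up → 10

NNH: 10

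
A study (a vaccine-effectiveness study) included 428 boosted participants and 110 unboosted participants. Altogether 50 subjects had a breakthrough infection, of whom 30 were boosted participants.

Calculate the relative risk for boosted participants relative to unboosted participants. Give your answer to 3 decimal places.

boosted participants without the outcome: 428 − 30 = 398
unboosted participants with the outcome: 50 − 30 = 20
unboosted participants without the outcome: 110 − 20 = 90
risk, boosted participants = 30/428 = 0.0701
risk, unboosted participants = 20/110 = 0.1818
RR = 0.0701 / 0.1818 = 0.386

RR ≈ 0.386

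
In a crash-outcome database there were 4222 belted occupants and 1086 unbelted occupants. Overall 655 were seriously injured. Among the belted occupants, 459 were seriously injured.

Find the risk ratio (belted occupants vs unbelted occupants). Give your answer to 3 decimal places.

belted occupants without the outcome: 4222 − 459 = 3763
unbelted occupants with the outcome: 655 − 459 = 196
unbelted occupants without the outcome: 1086 − 196 = 890
risk, belted occupants = 459/4222 = 0.1087
risk, unbelted occupants = 196/1086 = 0.1805
RR = 0.1087 / 0.1805 = 0.602

0.602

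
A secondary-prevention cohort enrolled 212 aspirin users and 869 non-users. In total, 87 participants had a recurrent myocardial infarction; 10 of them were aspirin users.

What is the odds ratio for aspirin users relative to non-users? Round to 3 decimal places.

aspirin users without the outcome: 212 − 10 = 202
non-users with the outcome: 87 − 10 = 77
non-users without the outcome: 869 − 77 = 792
OR = (10 × 792) / (202 × 77) = 7920/15554 ≈ 0.509

0.509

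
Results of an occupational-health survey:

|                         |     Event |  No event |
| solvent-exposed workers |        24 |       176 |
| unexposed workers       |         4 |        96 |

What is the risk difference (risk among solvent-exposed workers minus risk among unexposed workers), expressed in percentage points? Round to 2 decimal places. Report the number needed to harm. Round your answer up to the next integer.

risk, solvent-exposed workers = 24/200 = 0.12000
risk, unexposed workers = 4/100 = 0.04000
risk difference = 0.12000 − 0.04000 = 0.08000 → 8.00 percentage points
absolute risk difference = 0.080000
1 / 0.080000 = 12.500 → round up → 13

RD = 8.00; NNH = 13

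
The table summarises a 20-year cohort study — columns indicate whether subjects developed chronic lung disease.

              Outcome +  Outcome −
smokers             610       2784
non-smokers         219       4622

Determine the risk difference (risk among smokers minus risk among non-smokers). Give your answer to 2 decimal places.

risk, smokers = 610/3394 = 0.17973
risk, non-smokers = 219/4841 = 0.04524
risk difference = 0.17973 − 0.04524 = 0.13

RD = 0.13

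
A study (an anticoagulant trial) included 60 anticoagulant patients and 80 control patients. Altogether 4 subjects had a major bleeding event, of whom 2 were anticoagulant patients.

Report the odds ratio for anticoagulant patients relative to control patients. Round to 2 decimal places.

1.34

anticoagulant patients without the outcome: 60 − 2 = 58
control patients with the outcome: 4 − 2 = 2
control patients without the outcome: 80 − 2 = 78
OR = (2 × 78) / (58 × 2) = 156/116 ≈ 1.34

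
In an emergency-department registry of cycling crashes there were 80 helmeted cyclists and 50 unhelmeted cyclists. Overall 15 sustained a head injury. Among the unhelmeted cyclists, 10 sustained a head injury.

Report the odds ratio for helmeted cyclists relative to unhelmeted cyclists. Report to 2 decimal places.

OR = 0.27

helmeted cyclists with the outcome: 15 − 10 = 5
helmeted cyclists without the outcome: 80 − 5 = 75
unhelmeted cyclists without the outcome: 50 − 10 = 40
OR = (5 × 40) / (75 × 10) = 200/750 ≈ 0.27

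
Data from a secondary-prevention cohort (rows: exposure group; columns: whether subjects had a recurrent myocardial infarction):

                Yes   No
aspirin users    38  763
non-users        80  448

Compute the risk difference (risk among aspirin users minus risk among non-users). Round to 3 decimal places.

risk, aspirin users = 38/801 = 0.04744
risk, non-users = 80/528 = 0.15152
risk difference = 0.04744 − 0.15152 = -0.104

-0.104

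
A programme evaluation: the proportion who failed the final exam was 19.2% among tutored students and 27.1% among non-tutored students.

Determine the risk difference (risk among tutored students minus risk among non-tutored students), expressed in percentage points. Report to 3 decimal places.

risk difference = 0.1920 − 0.2710 = -0.0790 → -7.900 percentage points

RD = -7.900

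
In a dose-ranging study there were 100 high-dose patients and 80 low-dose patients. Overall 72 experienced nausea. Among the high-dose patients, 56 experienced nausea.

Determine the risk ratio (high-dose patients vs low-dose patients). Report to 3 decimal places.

RR: 2.800

high-dose patients without the outcome: 100 − 56 = 44
low-dose patients with the outcome: 72 − 56 = 16
low-dose patients without the outcome: 80 − 16 = 64
risk, high-dose patients = 56/100 = 0.5600
risk, low-dose patients = 16/80 = 0.2000
RR = 0.5600 / 0.2000 = 2.800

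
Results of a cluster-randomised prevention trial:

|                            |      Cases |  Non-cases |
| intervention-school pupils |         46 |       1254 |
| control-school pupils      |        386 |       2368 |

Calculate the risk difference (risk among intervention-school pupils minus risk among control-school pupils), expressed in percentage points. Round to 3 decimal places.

RD = -10.478

risk, intervention-school pupils = 46/1300 = 0.03538
risk, control-school pupils = 386/2754 = 0.14016
risk difference = 0.03538 − 0.14016 = -0.10478 → -10.478 percentage points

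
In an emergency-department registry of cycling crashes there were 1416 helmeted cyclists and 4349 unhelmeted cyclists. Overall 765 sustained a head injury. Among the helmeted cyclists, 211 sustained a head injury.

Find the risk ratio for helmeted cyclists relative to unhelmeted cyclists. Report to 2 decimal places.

1.17

helmeted cyclists without the outcome: 1416 − 211 = 1205
unhelmeted cyclists with the outcome: 765 − 211 = 554
unhelmeted cyclists without the outcome: 4349 − 554 = 3795
risk, helmeted cyclists = 211/1416 = 0.1490
risk, unhelmeted cyclists = 554/4349 = 0.1274
RR = 0.1490 / 0.1274 = 1.17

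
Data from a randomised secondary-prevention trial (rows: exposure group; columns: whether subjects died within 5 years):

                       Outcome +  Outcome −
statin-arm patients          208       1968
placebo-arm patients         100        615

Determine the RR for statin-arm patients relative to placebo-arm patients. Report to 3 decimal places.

risk, statin-arm patients = 208/2176 = 0.0956
risk, placebo-arm patients = 100/715 = 0.1399
RR = 0.0956 / 0.1399 = 0.683

0.683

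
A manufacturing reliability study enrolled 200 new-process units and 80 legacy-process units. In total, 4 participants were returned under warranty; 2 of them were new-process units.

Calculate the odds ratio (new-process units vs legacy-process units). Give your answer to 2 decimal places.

OR ≈ 0.39

new-process units without the outcome: 200 − 2 = 198
legacy-process units with the outcome: 4 − 2 = 2
legacy-process units without the outcome: 80 − 2 = 78
OR = (2 × 78) / (198 × 2) = 156/396 ≈ 0.39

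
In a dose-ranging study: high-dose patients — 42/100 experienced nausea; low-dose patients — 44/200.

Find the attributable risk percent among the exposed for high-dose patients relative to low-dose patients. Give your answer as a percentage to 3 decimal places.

risk, high-dose patients = 42/100 = 0.4200
risk, low-dose patients = 44/200 = 0.2200
AR% = (0.4200 − 0.2200) / 0.4200 = 0.4762 → 47.619%

AR% ≈ 47.619%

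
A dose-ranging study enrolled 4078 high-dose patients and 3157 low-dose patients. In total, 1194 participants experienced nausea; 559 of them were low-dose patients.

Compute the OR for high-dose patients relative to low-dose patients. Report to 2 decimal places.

0.86

high-dose patients with the outcome: 1194 − 559 = 635
high-dose patients without the outcome: 4078 − 635 = 3443
low-dose patients without the outcome: 3157 − 559 = 2598
odds, high-dose patients = 635/3443 = 0.1844
odds, low-dose patients = 559/2598 = 0.2152
OR = 0.1844 / 0.2152 = 0.86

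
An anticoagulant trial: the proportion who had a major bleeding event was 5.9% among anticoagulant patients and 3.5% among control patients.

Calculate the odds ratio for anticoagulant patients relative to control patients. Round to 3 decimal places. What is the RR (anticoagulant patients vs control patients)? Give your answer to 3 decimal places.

odds, anticoagulant patients = 0.05900/0.94100 = 0.06270
odds, control patients = 0.03500/0.96500 = 0.03627
OR = 0.06270 / 0.03627 = 1.729
RR = 0.05900 / 0.03500 = 1.686

OR = 1.729; RR = 1.686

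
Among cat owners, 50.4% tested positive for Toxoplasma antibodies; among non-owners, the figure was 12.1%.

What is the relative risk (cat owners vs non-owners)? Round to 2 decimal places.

RR = 0.5040 / 0.1210 = 4.17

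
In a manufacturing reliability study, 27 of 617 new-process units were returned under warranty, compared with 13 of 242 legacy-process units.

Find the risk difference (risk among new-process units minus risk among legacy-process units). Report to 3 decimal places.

-0.010

risk, new-process units = 27/617 = 0.04376
risk, legacy-process units = 13/242 = 0.05372
risk difference = 0.04376 − 0.05372 = -0.010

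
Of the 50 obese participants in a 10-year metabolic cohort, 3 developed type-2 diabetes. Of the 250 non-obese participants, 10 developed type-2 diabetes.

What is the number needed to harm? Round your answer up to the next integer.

risk, obese participants = 3/50 = 0.060000
risk, non-obese participants = 10/250 = 0.040000
absolute risk difference = 0.020000
1 / 0.020000 = 50.000 → round up → 50

NNH: 50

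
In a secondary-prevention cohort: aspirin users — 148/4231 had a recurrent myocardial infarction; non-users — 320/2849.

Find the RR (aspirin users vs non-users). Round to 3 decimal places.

risk, aspirin users = 148/4231 = 0.03498
risk, non-users = 320/2849 = 0.11232
RR = 0.03498 / 0.11232 = 0.311

RR ≈ 0.311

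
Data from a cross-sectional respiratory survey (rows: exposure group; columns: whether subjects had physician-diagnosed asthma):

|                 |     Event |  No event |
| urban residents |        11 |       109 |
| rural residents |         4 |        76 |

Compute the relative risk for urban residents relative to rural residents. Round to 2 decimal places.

RR ≈ 1.83

risk, urban residents = 11/120 = 0.0917
risk, rural residents = 4/80 = 0.0500
RR = 0.0917 / 0.0500 = 1.83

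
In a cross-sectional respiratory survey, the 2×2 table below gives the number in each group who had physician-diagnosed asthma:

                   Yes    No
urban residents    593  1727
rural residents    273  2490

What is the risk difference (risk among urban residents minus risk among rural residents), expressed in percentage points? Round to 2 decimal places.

risk, urban residents = 593/2320 = 0.2556
risk, rural residents = 273/2763 = 0.0988
risk difference = 0.2556 − 0.0988 = 0.1568 → 15.68 percentage points

RD ≈ 15.68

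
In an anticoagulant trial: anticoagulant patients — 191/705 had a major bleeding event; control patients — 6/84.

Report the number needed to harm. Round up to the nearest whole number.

risk, anticoagulant patients = 191/705 = 0.270922
risk, control patients = 6/84 = 0.071429
absolute risk difference = 0.199493
1 / 0.199493 = 5.013 → round up → 6

NNH ≈ 6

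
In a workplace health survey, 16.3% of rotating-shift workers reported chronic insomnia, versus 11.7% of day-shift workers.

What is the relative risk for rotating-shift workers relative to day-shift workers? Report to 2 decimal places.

RR = 0.1630 / 0.1170 = 1.39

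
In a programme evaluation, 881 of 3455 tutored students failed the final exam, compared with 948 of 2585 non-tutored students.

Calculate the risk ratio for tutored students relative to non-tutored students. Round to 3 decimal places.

RR ≈ 0.695

risk, tutored students = 881/3455 = 0.2550
risk, non-tutored students = 948/2585 = 0.3667
RR = 0.2550 / 0.3667 = 0.695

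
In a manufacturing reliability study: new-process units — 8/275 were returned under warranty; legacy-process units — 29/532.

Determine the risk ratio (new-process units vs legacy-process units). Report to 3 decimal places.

risk, new-process units = 8/275 = 0.02909
risk, legacy-process units = 29/532 = 0.05451
RR = 0.02909 / 0.05451 = 0.534

0.534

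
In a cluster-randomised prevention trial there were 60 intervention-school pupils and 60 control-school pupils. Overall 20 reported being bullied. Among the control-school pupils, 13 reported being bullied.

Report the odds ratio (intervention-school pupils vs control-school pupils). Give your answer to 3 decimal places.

0.478

intervention-school pupils with the outcome: 20 − 13 = 7
intervention-school pupils without the outcome: 60 − 7 = 53
control-school pupils without the outcome: 60 − 13 = 47
odds, intervention-school pupils = 7/53 = 0.1321
odds, control-school pupils = 13/47 = 0.2766
OR = 0.1321 / 0.2766 = 0.478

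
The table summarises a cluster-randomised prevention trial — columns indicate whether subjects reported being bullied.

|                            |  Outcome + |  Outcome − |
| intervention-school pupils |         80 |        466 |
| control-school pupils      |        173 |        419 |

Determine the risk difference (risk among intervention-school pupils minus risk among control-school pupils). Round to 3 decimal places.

-0.146

risk, intervention-school pupils = 80/546 = 0.1465
risk, control-school pupils = 173/592 = 0.2922
risk difference = 0.1465 − 0.2922 = -0.146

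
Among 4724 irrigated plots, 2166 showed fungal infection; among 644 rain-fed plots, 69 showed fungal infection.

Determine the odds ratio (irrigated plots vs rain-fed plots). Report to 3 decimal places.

OR = (2166 × 575) / (2558 × 69) = 1245450/176502 ≈ 7.056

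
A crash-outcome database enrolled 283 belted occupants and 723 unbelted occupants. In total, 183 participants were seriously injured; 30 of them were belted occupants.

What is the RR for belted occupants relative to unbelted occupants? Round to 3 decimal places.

belted occupants without the outcome: 283 − 30 = 253
unbelted occupants with the outcome: 183 − 30 = 153
unbelted occupants without the outcome: 723 − 153 = 570
risk, belted occupants = 30/283 = 0.1060
risk, unbelted occupants = 153/723 = 0.2116
RR = 0.1060 / 0.2116 = 0.501

0.501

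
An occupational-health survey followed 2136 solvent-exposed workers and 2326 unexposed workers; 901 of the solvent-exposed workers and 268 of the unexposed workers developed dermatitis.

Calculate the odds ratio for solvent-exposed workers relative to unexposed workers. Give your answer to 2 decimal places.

5.60

odds, solvent-exposed workers = 901/1235 = 0.7296
odds, unexposed workers = 268/2058 = 0.1302
OR = 0.7296 / 0.1302 = 5.60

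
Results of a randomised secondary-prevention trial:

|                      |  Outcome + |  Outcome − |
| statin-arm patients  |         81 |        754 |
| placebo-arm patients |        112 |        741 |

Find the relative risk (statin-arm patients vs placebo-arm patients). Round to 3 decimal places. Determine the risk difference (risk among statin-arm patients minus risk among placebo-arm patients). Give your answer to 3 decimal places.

RR = 0.739; RD = -0.034

risk, statin-arm patients = 81/835 = 0.0970
risk, placebo-arm patients = 112/853 = 0.1313
RR = 0.0970 / 0.1313 = 0.739
risk difference = 0.0970 − 0.1313 = -0.034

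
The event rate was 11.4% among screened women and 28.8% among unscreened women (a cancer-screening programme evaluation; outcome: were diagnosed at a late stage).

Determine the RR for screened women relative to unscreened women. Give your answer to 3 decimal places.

RR = 0.1140 / 0.2880 = 0.396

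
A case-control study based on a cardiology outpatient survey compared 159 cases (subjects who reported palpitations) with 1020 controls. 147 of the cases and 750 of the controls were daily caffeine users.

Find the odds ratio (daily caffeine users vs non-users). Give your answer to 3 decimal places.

OR = (147 × 270) / (750 × 12) = 39690/9000 ≈ 4.410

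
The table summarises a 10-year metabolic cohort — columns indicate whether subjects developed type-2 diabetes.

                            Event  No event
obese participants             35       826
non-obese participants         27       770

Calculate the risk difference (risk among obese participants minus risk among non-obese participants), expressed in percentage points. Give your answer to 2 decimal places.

risk, obese participants = 35/861 = 0.04065
risk, non-obese participants = 27/797 = 0.03388
risk difference = 0.04065 − 0.03388 = 0.00677 → 0.68 percentage points

0.68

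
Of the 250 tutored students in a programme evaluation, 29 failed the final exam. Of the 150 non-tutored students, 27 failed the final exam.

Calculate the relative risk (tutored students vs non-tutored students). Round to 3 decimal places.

risk, tutored students = 29/250 = 0.1160
risk, non-tutored students = 27/150 = 0.1800
RR = 0.1160 / 0.1800 = 0.644

0.644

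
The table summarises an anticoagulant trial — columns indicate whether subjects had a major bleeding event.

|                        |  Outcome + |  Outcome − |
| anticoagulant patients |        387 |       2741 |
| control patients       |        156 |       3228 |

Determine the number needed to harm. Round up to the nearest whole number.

13

risk, anticoagulant patients = 387/3128 = 0.123721
risk, control patients = 156/3384 = 0.046099
absolute risk difference = 0.077622
1 / 0.077622 = 12.883 → round up → 13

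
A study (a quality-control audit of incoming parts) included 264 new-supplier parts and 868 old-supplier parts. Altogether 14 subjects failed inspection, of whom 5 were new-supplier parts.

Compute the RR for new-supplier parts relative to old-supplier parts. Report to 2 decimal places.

new-supplier parts without the outcome: 264 − 5 = 259
old-supplier parts with the outcome: 14 − 5 = 9
old-supplier parts without the outcome: 868 − 9 = 859
risk, new-supplier parts = 5/264 = 0.01894
risk, old-supplier parts = 9/868 = 0.01037
RR = 0.01894 / 0.01037 = 1.83

1.83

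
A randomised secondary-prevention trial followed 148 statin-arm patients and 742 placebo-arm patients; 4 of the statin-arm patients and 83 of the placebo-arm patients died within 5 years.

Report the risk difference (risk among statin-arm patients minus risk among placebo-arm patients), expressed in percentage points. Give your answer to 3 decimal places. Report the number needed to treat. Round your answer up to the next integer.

RD = -8.483; NNT = 12

risk, statin-arm patients = 4/148 = 0.02703
risk, placebo-arm patients = 83/742 = 0.11186
risk difference = 0.02703 − 0.11186 = -0.08483 → -8.483 percentage points
absolute risk difference = 0.084833
1 / 0.084833 = 11.788 → round up → 12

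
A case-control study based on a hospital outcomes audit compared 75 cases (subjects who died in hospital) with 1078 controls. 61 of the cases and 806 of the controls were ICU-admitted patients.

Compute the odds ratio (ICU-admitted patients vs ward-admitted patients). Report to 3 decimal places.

1.470

odds, ICU-admitted patients = 61/806 = 0.07568
odds, ward-admitted patients = 14/272 = 0.05147
OR = 0.07568 / 0.05147 = 1.470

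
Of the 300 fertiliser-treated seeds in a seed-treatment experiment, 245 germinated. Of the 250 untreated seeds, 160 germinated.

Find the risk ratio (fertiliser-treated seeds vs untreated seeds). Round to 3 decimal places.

1.276

risk, fertiliser-treated seeds = 245/300 = 0.8167
risk, untreated seeds = 160/250 = 0.6400
RR = 0.8167 / 0.6400 = 1.276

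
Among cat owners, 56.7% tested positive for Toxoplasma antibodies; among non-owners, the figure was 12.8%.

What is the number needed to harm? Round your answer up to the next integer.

NNH ≈ 3

absolute risk difference = 0.439000
1 / 0.439000 = 2.278 → round up → 3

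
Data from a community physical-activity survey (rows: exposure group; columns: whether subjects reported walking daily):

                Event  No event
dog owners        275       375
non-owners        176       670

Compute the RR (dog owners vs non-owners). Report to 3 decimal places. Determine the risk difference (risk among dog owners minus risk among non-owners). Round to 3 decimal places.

RR = 2.034; RD = 0.215

risk, dog owners = 275/650 = 0.4231
risk, non-owners = 176/846 = 0.2080
RR = 0.4231 / 0.2080 = 2.034
risk difference = 0.4231 − 0.2080 = 0.215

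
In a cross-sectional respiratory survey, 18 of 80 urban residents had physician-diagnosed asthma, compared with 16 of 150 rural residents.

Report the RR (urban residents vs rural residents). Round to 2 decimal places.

risk, urban residents = 18/80 = 0.2250
risk, rural residents = 16/150 = 0.1067
RR = 0.2250 / 0.1067 = 2.11

RR = 2.11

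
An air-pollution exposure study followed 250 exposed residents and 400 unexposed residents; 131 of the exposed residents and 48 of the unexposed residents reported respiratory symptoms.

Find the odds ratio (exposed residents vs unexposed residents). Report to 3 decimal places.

OR = (131 × 352) / (119 × 48) = 46112/5712 ≈ 8.073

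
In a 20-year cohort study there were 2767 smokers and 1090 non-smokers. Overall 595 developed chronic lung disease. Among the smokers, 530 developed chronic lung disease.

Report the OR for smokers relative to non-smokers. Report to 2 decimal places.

smokers without the outcome: 2767 − 530 = 2237
non-smokers with the outcome: 595 − 530 = 65
non-smokers without the outcome: 1090 − 65 = 1025
OR = (530 × 1025) / (2237 × 65) = 543250/145405 ≈ 3.74

3.74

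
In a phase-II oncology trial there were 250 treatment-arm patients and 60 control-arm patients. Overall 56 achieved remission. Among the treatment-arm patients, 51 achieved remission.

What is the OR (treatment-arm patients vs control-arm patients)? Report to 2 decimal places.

treatment-arm patients without the outcome: 250 − 51 = 199
control-arm patients with the outcome: 56 − 51 = 5
control-arm patients without the outcome: 60 − 5 = 55
OR = (51 × 55) / (199 × 5) = 2805/995 ≈ 2.82

OR ≈ 2.82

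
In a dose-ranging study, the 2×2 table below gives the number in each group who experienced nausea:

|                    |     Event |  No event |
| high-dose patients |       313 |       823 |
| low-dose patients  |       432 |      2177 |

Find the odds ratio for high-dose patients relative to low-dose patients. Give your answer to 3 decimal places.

odds, high-dose patients = 313/823 = 0.3803
odds, low-dose patients = 432/2177 = 0.1984
OR = 0.3803 / 0.1984 = 1.917

OR ≈ 1.917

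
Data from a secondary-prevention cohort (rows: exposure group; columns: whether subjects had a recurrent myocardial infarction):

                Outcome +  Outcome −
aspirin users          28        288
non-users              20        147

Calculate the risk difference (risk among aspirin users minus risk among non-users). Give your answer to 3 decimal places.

-0.031

risk, aspirin users = 28/316 = 0.0886
risk, non-users = 20/167 = 0.1198
risk difference = 0.0886 − 0.1198 = -0.031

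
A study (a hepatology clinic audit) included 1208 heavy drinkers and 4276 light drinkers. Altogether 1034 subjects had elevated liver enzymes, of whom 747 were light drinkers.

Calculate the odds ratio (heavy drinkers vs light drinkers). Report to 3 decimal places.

1.472

heavy drinkers with the outcome: 1034 − 747 = 287
heavy drinkers without the outcome: 1208 − 287 = 921
light drinkers without the outcome: 4276 − 747 = 3529
OR = (287 × 3529) / (921 × 747) = 1012823/687987 ≈ 1.472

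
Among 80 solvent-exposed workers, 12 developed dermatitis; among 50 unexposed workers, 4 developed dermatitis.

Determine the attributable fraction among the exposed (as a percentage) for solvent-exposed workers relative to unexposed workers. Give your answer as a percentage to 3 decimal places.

AR% ≈ 46.667%

risk, solvent-exposed workers = 12/80 = 0.1500
risk, unexposed workers = 4/50 = 0.0800
AR% = (0.1500 − 0.0800) / 0.1500 = 0.4667 → 46.667%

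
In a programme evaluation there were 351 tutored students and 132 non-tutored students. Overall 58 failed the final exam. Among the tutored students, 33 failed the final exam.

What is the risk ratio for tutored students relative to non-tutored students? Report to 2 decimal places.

0.50

tutored students without the outcome: 351 − 33 = 318
non-tutored students with the outcome: 58 − 33 = 25
non-tutored students without the outcome: 132 − 25 = 107
risk, tutored students = 33/351 = 0.0940
risk, non-tutored students = 25/132 = 0.1894
RR = 0.0940 / 0.1894 = 0.50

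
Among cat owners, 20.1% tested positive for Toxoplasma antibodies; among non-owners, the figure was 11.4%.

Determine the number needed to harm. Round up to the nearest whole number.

absolute risk difference = 0.087000
1 / 0.087000 = 11.494 → round up → 12

NNH ≈ 12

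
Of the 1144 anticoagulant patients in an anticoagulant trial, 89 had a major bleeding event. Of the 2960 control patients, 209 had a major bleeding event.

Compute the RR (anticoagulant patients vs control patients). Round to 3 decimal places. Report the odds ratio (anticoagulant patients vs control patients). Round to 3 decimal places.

RR = 1.102; OR = 1.110

risk, anticoagulant patients = 89/1144 = 0.0778
risk, control patients = 209/2960 = 0.0706
RR = 0.0778 / 0.0706 = 1.102
OR = (89 × 2751) / (1055 × 209) = 244839/220495 ≈ 1.110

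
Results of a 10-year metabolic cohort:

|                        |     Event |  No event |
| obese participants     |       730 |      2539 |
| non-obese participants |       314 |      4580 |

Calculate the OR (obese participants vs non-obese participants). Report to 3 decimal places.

OR = (730 × 4580) / (2539 × 314) = 3343400/797246 ≈ 4.194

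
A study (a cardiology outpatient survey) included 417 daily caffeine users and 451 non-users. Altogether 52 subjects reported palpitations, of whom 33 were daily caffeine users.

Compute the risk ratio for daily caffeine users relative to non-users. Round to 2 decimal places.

daily caffeine users without the outcome: 417 − 33 = 384
non-users with the outcome: 52 − 33 = 19
non-users without the outcome: 451 − 19 = 432
risk, daily caffeine users = 33/417 = 0.07914
risk, non-users = 19/451 = 0.04213
RR = 0.07914 / 0.04213 = 1.88

RR ≈ 1.88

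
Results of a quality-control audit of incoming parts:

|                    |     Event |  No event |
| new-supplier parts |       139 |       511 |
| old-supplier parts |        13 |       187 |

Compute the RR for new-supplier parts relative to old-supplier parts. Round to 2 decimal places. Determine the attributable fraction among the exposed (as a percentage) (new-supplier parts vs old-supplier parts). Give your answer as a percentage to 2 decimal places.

RR = 3.29; AR% = 69.60%

risk, new-supplier parts = 139/650 = 0.2138
risk, old-supplier parts = 13/200 = 0.0650
RR = 0.2138 / 0.0650 = 3.29
AR% = (0.2138 − 0.0650) / 0.2138 = 0.6960 → 69.60%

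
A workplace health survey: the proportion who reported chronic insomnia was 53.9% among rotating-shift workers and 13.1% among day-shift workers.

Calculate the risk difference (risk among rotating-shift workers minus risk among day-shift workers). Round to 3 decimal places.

risk difference = 0.5390 − 0.1310 = 0.408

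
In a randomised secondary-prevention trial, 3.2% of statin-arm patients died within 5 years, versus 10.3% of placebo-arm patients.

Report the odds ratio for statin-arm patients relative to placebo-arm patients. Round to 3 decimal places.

OR = 0.288

odds, statin-arm patients = 0.03200/0.96800 = 0.03306
odds, placebo-arm patients = 0.10300/0.89700 = 0.11483
OR = 0.03306 / 0.11483 = 0.288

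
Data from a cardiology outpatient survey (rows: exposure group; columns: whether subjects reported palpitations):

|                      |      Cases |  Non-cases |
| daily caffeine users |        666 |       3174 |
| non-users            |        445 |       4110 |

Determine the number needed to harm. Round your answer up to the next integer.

risk, daily caffeine users = 666/3840 = 0.173437
risk, non-users = 445/4555 = 0.097695
absolute risk difference = 0.075743
1 / 0.075743 = 13.203 → round up → 14

NNH ≈ 14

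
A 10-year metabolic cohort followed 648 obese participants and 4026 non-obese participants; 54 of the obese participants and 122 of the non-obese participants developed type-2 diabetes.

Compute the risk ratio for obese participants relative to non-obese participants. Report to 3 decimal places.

risk, obese participants = 54/648 = 0.08333
risk, non-obese participants = 122/4026 = 0.03030
RR = 0.08333 / 0.03030 = 2.750

RR = 2.750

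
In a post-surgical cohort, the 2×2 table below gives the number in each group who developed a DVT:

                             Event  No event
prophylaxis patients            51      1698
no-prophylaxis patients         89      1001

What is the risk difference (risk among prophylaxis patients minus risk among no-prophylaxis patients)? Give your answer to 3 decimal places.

risk, prophylaxis patients = 51/1749 = 0.02916
risk, no-prophylaxis patients = 89/1090 = 0.08165
risk difference = 0.02916 − 0.08165 = -0.052

RD: -0.052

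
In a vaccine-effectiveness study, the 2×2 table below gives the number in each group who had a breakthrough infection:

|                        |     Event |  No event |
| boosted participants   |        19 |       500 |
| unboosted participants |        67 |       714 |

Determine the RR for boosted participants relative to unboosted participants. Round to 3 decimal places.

risk, boosted participants = 19/519 = 0.03661
risk, unboosted participants = 67/781 = 0.08579
RR = 0.03661 / 0.08579 = 0.427

0.427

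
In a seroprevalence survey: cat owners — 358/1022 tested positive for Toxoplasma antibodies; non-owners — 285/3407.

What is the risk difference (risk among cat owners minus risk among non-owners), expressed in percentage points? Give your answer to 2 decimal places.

26.66

risk, cat owners = 358/1022 = 0.3503
risk, non-owners = 285/3407 = 0.0837
risk difference = 0.3503 − 0.0837 = 0.2666 → 26.66 percentage points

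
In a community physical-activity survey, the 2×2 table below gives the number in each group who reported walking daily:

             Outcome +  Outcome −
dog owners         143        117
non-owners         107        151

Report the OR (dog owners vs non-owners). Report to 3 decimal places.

OR = (143 × 151) / (117 × 107) = 21593/12519 ≈ 1.725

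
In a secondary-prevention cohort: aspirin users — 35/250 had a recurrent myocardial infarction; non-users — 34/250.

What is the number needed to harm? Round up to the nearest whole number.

risk, aspirin users = 35/250 = 0.140000
risk, non-users = 34/250 = 0.136000
absolute risk difference = 0.004000
1 / 0.004000 = 250.000 → round up → 250

250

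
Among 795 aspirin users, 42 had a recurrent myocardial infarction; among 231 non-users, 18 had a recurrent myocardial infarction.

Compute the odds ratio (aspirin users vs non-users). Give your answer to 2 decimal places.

0.66

odds, aspirin users = 42/753 = 0.0558
odds, non-users = 18/213 = 0.0845
OR = 0.0558 / 0.0845 = 0.66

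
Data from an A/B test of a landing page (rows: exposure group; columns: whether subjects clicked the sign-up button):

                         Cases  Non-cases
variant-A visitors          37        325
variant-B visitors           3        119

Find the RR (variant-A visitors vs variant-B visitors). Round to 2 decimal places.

4.16

risk, variant-A visitors = 37/362 = 0.10221
risk, variant-B visitors = 3/122 = 0.02459
RR = 0.10221 / 0.02459 = 4.16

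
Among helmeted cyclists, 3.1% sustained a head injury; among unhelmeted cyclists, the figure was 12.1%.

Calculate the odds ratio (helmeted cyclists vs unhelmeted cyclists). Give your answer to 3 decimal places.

odds, helmeted cyclists = 0.03100/0.96900 = 0.03199
odds, unhelmeted cyclists = 0.12100/0.87900 = 0.13766
OR = 0.03199 / 0.13766 = 0.232

0.232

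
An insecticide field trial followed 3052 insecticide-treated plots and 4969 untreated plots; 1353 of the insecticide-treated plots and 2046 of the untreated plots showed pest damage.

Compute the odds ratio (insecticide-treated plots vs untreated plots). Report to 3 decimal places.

OR = (1353 × 2923) / (1699 × 2046) = 3954819/3476154 ≈ 1.138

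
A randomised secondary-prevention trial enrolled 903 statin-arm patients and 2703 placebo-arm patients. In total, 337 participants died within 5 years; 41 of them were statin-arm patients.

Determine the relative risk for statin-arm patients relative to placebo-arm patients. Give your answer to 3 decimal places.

statin-arm patients without the outcome: 903 − 41 = 862
placebo-arm patients with the outcome: 337 − 41 = 296
placebo-arm patients without the outcome: 2703 − 296 = 2407
risk, statin-arm patients = 41/903 = 0.04540
risk, placebo-arm patients = 296/2703 = 0.10951
RR = 0.04540 / 0.10951 = 0.415

RR ≈ 0.415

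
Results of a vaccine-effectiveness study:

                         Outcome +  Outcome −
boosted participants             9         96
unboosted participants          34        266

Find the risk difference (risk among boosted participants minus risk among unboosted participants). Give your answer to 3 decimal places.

RD ≈ -0.028

risk, boosted participants = 9/105 = 0.0857
risk, unboosted participants = 34/300 = 0.1133
risk difference = 0.0857 − 0.1133 = -0.028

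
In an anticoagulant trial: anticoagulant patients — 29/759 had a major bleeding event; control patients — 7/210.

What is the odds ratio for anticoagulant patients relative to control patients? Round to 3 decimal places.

1.152

odds, anticoagulant patients = 29/730 = 0.03973
odds, control patients = 7/203 = 0.03448
OR = 0.03973 / 0.03448 = 1.152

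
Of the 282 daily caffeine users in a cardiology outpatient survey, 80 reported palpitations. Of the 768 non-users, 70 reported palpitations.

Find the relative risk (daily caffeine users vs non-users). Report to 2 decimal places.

RR ≈ 3.11

risk, daily caffeine users = 80/282 = 0.2837
risk, non-users = 70/768 = 0.0911
RR = 0.2837 / 0.0911 = 3.11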